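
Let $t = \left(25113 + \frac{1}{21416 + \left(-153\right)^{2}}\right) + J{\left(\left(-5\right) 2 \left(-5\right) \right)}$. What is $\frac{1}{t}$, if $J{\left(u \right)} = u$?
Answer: $\frac{44825}{1127931476} \approx 3.9741 \cdot 10^{-5}$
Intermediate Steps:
$t = \frac{1127931476}{44825}$ ($t = \left(25113 + \frac{1}{21416 + \left(-153\right)^{2}}\right) + \left(-5\right) 2 \left(-5\right) = \left(25113 + \frac{1}{21416 + 23409}\right) - -50 = \left(25113 + \frac{1}{44825}\right) + 50 = \frac{1125690226}{44825} + 50 = \frac{1127931476}{44825} \approx 25163.0$)
$\frac{1}{t} = \frac{1}{\frac{1127931476}{44825}} = \frac{44825}{1127931476}$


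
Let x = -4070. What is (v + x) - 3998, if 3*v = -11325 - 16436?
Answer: -51965/3 ≈ -17322.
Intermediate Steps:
v = -27761/3 (v = (-11325 - 16436)/3 = (1/3)*(-27761) = -27761/3 ≈ -9253.7)
(v + x) - 3998 = (-27761/3 - 4070) - 3998 = -39971/3 - 3998 = -51965/3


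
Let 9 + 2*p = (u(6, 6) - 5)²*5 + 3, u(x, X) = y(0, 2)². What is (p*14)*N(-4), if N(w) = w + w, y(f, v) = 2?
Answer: 56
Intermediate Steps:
N(w) = 2*w
u(x, X) = 4 (u(x, X) = 2² = 4)
p = -½ (p = -9/2 + ((4 - 5)²*5 + 3)/2 = -9/2 + ((-1)²*5 + 3)/2 = -9/2 + (1*5 + 3)/2 = -9/2 + (5 + 3)/2 = -9/2 + (½)*8 = -9/2 + 4 = -½ ≈ -0.50000)
(p*14)*N(-4) = (-½*14)*(2*(-4)) = -7*(-8) = 56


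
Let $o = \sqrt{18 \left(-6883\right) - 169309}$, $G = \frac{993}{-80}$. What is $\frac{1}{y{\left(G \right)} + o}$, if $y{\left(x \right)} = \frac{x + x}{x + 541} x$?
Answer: $\frac{1667882162520}{838885421511681601} - \frac{2861104590400 i \sqrt{293203}}{838885421511681601} \approx 1.9882 \cdot 10^{-6} - 0.0018468 i$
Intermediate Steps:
$G = - \frac{993}{80}$ ($G = 993 \left(- \frac{1}{80}\right) = - \frac{993}{80} \approx -12.413$)
$y{\left(x \right)} = \frac{2 x^{2}}{541 + x}$ ($y{\left(x \right)} = \frac{2 x}{541 + x} x = \frac{2 x^{2}}{541 + x}$)
$o = i \sqrt{293203}$ ($o = \sqrt{-123894 - 169309} = \sqrt{-293203} = i \sqrt{293203} \approx 541.48 i$)
$\frac{1}{y{\left(G \right)} + o} = \frac{1}{\frac{2 \left(- \frac{993}{80}\right)^{2}}{541 - \frac{993}{80}} + i \sqrt{293203}} = \frac{1}{2 \cdot \frac{986049}{6400} \frac{1}{\frac{42287}{80}} + i \sqrt{293203}} = \frac{1}{2 \cdot \frac{986049}{6400} \cdot \frac{80}{42287} + i \sqrt{293203}} = \frac{1}{\frac{986049}{1691480} + i \sqrt{293203}}$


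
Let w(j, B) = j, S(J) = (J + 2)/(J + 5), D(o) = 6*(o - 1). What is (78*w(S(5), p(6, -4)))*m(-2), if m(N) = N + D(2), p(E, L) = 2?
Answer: 1092/5 ≈ 218.40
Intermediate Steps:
D(o) = -6 + 6*o (D(o) = 6*(-1 + o) = -6 + 6*o)
S(J) = (2 + J)/(5 + J)
m(N) = 6 + N (m(N) = N + (-6 + 6*2) = N + (-6 + 12) = N + 6 = 6 + N)
(78*w(S(5), p(6, -4)))*m(-2) = (78*((2 + 5)/(5 + 5)))*(6 - 2) = (78*(7/10))*4 = (273/5)*4 = 1092/5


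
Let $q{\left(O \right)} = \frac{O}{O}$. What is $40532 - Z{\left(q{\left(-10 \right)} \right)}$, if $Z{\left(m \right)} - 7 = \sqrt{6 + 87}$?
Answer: $40525 - \sqrt{93} \approx 40515.0$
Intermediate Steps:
$q{\left(O \right)} = 1$
$Z{\left(m \right)} = 7 + \sqrt{93}$ ($Z{\left(m \right)} = 7 + \sqrt{6 + 87} = 7 + \sqrt{93}$)
$40532 - Z{\left(q{\left(-10 \right)} \right)} = 40532 - \left(7 + \sqrt{93}\right) = 40525 - \sqrt{93}$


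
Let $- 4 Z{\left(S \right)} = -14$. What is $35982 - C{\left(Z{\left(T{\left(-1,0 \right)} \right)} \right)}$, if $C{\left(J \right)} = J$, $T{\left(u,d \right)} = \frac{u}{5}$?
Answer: $\frac{71957}{2} \approx 35979.0$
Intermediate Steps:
$T{\left(u,d \right)} = \frac{u}{5}$ ($T{\left(u,d \right)} = u \frac{1}{5} = \frac{u}{5}$)
$Z{\left(S \right)} = \frac{7}{2}$ ($Z{\left(S \right)} = \left(- \frac{1}{4}\right) \left(-14\right) = \frac{7}{2}$)
$35982 - C{\left(Z{\left(T{\left(-1,0 \right)} \right)} \right)} = 35982 - \frac{7}{2} = \frac{71957}{2}$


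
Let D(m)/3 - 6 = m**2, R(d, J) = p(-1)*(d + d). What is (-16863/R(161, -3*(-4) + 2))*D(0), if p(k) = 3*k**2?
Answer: -7227/23 ≈ -314.22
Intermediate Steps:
R(d, J) = 6*d (R(d, J) = (3*(-1)**2)*(d + d) = (3*1)*(2*d) = 3*(2*d) = 6*d)
D(m) = 18 + 3*m**2
(-16863/R(161, -3*(-4) + 2))*D(0) = (-16863/(6*161))*(18 + 3*0**2) = (-16863/966)*(18 + 3*0) = (-16863*1/966)*(18 + 0) = -803/46*18 = -7227/23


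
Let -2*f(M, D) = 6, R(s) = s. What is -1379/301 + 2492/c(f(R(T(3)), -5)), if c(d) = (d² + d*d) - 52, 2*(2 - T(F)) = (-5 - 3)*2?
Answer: -56927/731 ≈ -77.875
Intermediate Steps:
T(F) = 10 (T(F) = 2 - (-5 - 3)*2/2 = 2 - (-4)*2 = 2 - ½*(-16) = 2 + 8 = 10)
f(M, D) = -3 (f(M, D) = -½*6 = -3)
c(d) = -52 + 2*d² (c(d) = (d² + d²) - 52 = 2*d² - 52 = -52 + 2*d²)
-1379/301 + 2492/c(f(R(T(3)), -5)) = -1379/301 + 2492/(-52 + 2*(-3)²) = -1379*1/301 + 2492/(-52 + 2*9) = -197/43 + 2492/(-52 + 18) = -197/43 + 2492/(-34) = -197/43 + 2492*(-1/34) = -197/43 - 1246/17 = -56927/731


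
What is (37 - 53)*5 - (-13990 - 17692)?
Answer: 31602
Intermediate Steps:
(37 - 53)*5 - (-13990 - 17692) = -16*5 - 1*(-31682) = -80 + 31682 = 31602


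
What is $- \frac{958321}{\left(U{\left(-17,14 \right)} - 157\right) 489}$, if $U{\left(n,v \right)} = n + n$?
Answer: $\frac{958321}{93399} \approx 10.26$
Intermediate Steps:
$U{\left(n,v \right)} = 2 n$
$- \frac{958321}{\left(U{\left(-17,14 \right)} - 157\right) 489} = - \frac{958321}{\left(2 \left(-17\right) - 157\right) 489} = - \frac{958321}{\left(-34 - 157\right) 489} = - \frac{958321}{\left(-191\right) 489} = - \frac{958321}{-93399} = \left(-958321\right) \left(- \frac{1}{93399}\right) = \frac{958321}{93399}$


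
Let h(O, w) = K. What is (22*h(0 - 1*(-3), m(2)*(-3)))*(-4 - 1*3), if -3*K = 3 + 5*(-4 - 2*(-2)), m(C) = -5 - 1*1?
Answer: 154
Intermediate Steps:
m(C) = -6 (m(C) = -5 - 1 = -6)
K = -1 (K = -(3 + 5*(-4 - 2*(-2)))/3 = -(3 + 5*(-4 + 4))/3 = -(3 + 5*0)/3 = -(3 + 0)/3 = -⅓*3 = -1)
h(O, w) = -1
(22*h(0 - 1*(-3), m(2)*(-3)))*(-4 - 1*3) = (22*(-1))*(-4 - 1*3) = -22*(-4 - 3) = -22*(-7) = 154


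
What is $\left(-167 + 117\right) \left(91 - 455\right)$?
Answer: $18200$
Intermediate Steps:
$\left(-167 + 117\right) \left(91 - 455\right) = \left(-50\right) \left(-364\right) = 18200$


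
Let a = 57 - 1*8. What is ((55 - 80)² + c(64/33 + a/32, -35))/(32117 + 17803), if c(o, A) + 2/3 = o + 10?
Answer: 224507/17571840 ≈ 0.012777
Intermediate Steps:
a = 49 (a = 57 - 8 = 49)
c(o, A) = 28/3 + o (c(o, A) = -⅔ + (o + 10) = -⅔ + (10 + o) = 28/3 + o)
((55 - 80)² + c(64/33 + a/32, -35))/(32117 + 17803) = ((55 - 80)² + (28/3 + (64/33 + 49/32)))/(32117 + 17803) = ((-25)² + (28/3 + (64*(1/33) + 49*(1/32))))/49920 = (625 + (28/3 + (64/33 + 49/32)))*(1/49920) = (625 + (28/3 + 3665/1056))*(1/49920) = (625 + 4507/352)*(1/49920) = (224507/352)*(1/49920) = 224507/17571840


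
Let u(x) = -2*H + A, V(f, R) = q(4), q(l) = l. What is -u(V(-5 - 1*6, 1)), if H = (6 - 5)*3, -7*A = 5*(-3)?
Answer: 27/7 ≈ 3.8571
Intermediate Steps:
A = 15/7 (A = -5*(-3)/7 = -⅐*(-15) = 15/7 ≈ 2.1429)
H = 3 (H = 1*3 = 3)
V(f, R) = 4
u(x) = -27/7 (u(x) = -2*3 + 15/7 = -6 + 15/7 = -27/7)
-u(V(-5 - 1*6, 1)) = -1*(-27/7) = 27/7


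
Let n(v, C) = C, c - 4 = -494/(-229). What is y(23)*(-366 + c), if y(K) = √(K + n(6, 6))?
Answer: -82404*√29/229 ≈ -1937.8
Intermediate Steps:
c = 1410/229 (c = 4 - 494/(-229) = 4 - 494*(-1/229) = 4 + 494/229 = 1410/229 ≈ 6.1572)
y(K) = √(6 + K) (y(K) = √(K + 6) = √(6 + K))
y(23)*(-366 + c) = √(6 + 23)*(-366 + 1410/229) = √29*(-82404/229) = -82404*√29/229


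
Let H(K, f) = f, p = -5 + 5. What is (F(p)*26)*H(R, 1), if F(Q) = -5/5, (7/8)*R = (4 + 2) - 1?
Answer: -26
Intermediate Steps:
p = 0
R = 40/7 (R = 8*((4 + 2) - 1)/7 = 8*(6 - 1)/7 = (8/7)*5 = 40/7 ≈ 5.7143)
F(Q) = -1 (F(Q) = -5*1/5 = -1)
(F(p)*26)*H(R, 1) = -1*26*1 = -26*1 = -26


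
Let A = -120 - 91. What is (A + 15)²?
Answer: 38416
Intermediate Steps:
A = -211
(A + 15)² = (-211 + 15)² = (-196)² = 38416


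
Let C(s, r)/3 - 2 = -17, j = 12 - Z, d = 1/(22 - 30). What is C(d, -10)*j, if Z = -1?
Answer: -585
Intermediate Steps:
d = -⅛ (d = 1/(-8) = -⅛ ≈ -0.12500)
j = 13 (j = 12 - 1*(-1) = 12 + 1 = 13)
C(s, r) = -45 (C(s, r) = 6 + 3*(-17) = 6 - 51 = -45)
C(d, -10)*j = -45*13 = -585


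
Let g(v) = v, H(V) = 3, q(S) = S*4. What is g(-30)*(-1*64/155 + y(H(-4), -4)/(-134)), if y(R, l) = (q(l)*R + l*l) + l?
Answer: 8988/2077 ≈ 4.3274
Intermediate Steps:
q(S) = 4*S
y(R, l) = l + l² + 4*R*l (y(R, l) = ((4*l)*R + l*l) + l = (4*R*l + l²) + l = (l² + 4*R*l) + l = l + l² + 4*R*l)
g(-30)*(-1*64/155 + y(H(-4), -4)/(-134)) = -30*(-1*64/155 - 4*(1 - 4 + 4*3)/(-134)) = -30*(-64*1/155 - 4*(1 - 4 + 12)*(-1/134)) = -30*(-64/155 - 4*9*(-1/134)) = -30*(-64/155 - 36*(-1/134)) = -30*(-64/155 + 18/67) = -30*(-1498/10385) = 8988/2077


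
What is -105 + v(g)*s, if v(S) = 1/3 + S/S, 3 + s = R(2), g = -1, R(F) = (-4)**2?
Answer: -263/3 ≈ -87.667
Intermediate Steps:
R(F) = 16
s = 13 (s = -3 + 16 = 13)
v(S) = 4/3 (v(S) = 1*(1/3) + 1 = 1/3 + 1 = 4/3)
-105 + v(g)*s = -105 + (4/3)*13 = -105 + 52/3 = -263/3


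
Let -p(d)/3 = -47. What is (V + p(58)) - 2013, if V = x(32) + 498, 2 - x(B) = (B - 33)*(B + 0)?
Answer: -1340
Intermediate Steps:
p(d) = 141 (p(d) = -3*(-47) = 141)
x(B) = 2 - B*(-33 + B) (x(B) = 2 - (B - 33)*(B + 0) = 2 - (-33 + B)*B = 2 - B*(-33 + B))
V = 532 (V = (2 - 1*32**2 + 33*32) + 498 = (2 - 1*1024 + 1056) + 498 = (2 - 1024 + 1056) + 498 = 34 + 498 = 532)
(V + p(58)) - 2013 = (532 + 141) - 2013 = 673 - 2013 = -1340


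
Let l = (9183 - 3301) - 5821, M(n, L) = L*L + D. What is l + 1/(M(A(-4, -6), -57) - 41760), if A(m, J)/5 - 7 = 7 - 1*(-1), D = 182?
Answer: 2338068/38329 ≈ 61.000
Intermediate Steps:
A(m, J) = 75 (A(m, J) = 35 + 5*(7 - 1*(-1)) = 35 + 5*(7 + 1) = 35 + 5*8 = 35 + 40 = 75)
M(n, L) = 182 + L² (M(n, L) = L*L + 182 = L² + 182 = 182 + L²)
l = 61 (l = 5882 - 5821 = 61)
l + 1/(M(A(-4, -6), -57) - 41760) = 61 + 1/((182 + (-57)²) - 41760) = 61 + 1/((182 + 3249) - 41760) = 61 + 1/(3431 - 41760) = 61 + 1/(-38329) = 61 - 1/38329 = 2338068/38329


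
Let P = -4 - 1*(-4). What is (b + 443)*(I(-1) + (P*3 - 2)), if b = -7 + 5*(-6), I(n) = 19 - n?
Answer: 7308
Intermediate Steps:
P = 0 (P = -4 + 4 = 0)
b = -37 (b = -7 - 30 = -37)
(b + 443)*(I(-1) + (P*3 - 2)) = (-37 + 443)*((19 - 1*(-1)) + (0*3 - 2)) = 406*((19 + 1) + (0 - 2)) = 406*(20 - 2) = 406*18 = 7308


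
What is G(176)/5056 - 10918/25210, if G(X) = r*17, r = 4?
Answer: -6685891/15932720 ≈ -0.41963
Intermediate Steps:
G(X) = 68 (G(X) = 4*17 = 68)
G(176)/5056 - 10918/25210 = 68/5056 - 10918/25210 = 68*(1/5056) - 10918*1/25210 = 17/1264 - 5459/12605 = -6685891/15932720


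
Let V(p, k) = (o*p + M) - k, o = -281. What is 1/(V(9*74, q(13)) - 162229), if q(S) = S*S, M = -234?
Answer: -1/349778 ≈ -2.8590e-6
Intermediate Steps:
q(S) = S²
V(p, k) = -234 - k - 281*p (V(p, k) = (-281*p - 234) - k = (-234 - 281*p) - k = -234 - k - 281*p)
1/(V(9*74, q(13)) - 162229) = 1/((-234 - 1*13² - 2529*74) - 162229) = 1/((-234 - 1*169 - 281*666) - 162229) = 1/((-234 - 169 - 187146) - 162229) = 1/(-187549 - 162229) = 1/(-349778) = -1/349778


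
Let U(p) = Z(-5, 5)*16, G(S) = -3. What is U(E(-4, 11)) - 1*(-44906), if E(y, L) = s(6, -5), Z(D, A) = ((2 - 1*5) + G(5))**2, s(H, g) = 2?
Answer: 45482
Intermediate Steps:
Z(D, A) = 36 (Z(D, A) = ((2 - 1*5) - 3)**2 = ((2 - 5) - 3)**2 = (-3 - 3)**2 = (-6)**2 = 36)
E(y, L) = 2
U(p) = 576 (U(p) = 36*16 = 576)
U(E(-4, 11)) - 1*(-44906) = 576 - 1*(-44906) = 576 + 44906 = 45482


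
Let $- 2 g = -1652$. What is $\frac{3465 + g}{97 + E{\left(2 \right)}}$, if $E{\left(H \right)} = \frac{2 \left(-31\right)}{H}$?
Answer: $\frac{4291}{66} \approx 65.015$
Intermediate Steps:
$g = 826$ ($g = \left(- \frac{1}{2}\right) \left(-1652\right) = 826$)
$E{\left(H \right)} = - \frac{62}{H}$
$\frac{3465 + g}{97 + E{\left(2 \right)}} = \frac{3465 + 826}{97 - \frac{62}{2}} = \frac{4291}{97 - 31} = \frac{4291}{66}$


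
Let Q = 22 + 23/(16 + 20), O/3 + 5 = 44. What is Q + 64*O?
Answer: 270383/36 ≈ 7510.6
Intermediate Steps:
O = 117 (O = -15 + 3*44 = -15 + 132 = 117)
Q = 815/36 (Q = 22 + 23/36 = 815/36 ≈ 22.639)
Q + 64*O = 815/36 + 64*117 = 815/36 + 7488 = 270383/36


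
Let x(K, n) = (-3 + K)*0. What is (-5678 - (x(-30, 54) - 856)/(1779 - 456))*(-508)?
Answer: 3815658104/1323 ≈ 2.8841e+6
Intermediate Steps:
x(K, n) = 0
(-5678 - (x(-30, 54) - 856)/(1779 - 456))*(-508) = (-5678 - (0 - 856)/(1779 - 456))*(-508) = (-5678 - (-856)/1323)*(-508) = (-5678 - 1*(-856/1323))*(-508) = (-5678 + 856/1323)*(-508) = -7511138/1323*(-508) = 3815658104/1323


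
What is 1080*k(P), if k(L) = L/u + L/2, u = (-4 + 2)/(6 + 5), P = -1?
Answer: 5400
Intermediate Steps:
u = -2/11 ≈ -0.18182
k(L) = -5*L (k(L) = L/(-2/11) + L/2 = L*(-11/2) + L*(½) = -11*L/2 + L/2 = -5*L)
1080*k(P) = 1080*(-5*(-1)) = 1080*5 = 5400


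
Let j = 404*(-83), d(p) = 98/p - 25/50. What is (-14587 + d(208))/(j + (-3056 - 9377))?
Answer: 1517051/4780360 ≈ 0.31735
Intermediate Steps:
d(p) = -½ + 98/p (d(p) = 98/p - 25*1/50 = 98/p - ½ = -½ + 98/p)
j = -33532
(-14587 + d(208))/(j + (-3056 - 9377)) = (-14587 + (½)*(196 - 1*208)/208)/(-33532 + (-3056 - 9377)) = (-14587 + (½)*(1/208)*(196 - 208))/(-33532 - 12433) = (-14587 + (½)*(1/208)*(-12))/(-45965) = (-14587 - 3/104)*(-1/45965) = -1517051/104*(-1/45965) = 1517051/4780360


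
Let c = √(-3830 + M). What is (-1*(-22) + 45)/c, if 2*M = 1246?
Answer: -67*I*√3207/3207 ≈ -1.1831*I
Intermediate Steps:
M = 623 (M = (½)*1246 = 623)
c = I*√3207 (c = √(-3830 + 623) = √(-3207) = I*√3207 ≈ 56.63*I)
(-1*(-22) + 45)/c = (-1*(-22) + 45)/((I*√3207)) = (22 + 45)*(-I*√3207/3207) = 67*(-I*√3207/3207) = -67*I*√3207/3207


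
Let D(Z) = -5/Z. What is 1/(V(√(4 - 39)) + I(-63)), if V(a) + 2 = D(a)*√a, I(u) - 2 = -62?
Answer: -7/(434 - I*35^(¾)*√I) ≈ -0.015751 - 0.00036083*I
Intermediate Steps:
I(u) = -60 (I(u) = 2 - 62 = -60)
V(a) = -2 - 5/√a (V(a) = -2 + (-5/a)*√a = -2 - 5/√a)
1/(V(√(4 - 39)) + I(-63)) = 1/((-2 - 5/(4 - 39)^(¼)) - 60) = 1/((-2 - 5*(-(-35)^(¾)/35)) - 60) = 1/((-2 - 5*35^(¾)*(-I^(3/2))/35) - 60) = 1/((-2 - 35^(¾)*(-I^(3/2))/7) - 60) = 1/((-2 + 35^(¾)*I^(3/2)/7) - 60) = 1/(-62 + 35^(¾)*I^(3/2)/7)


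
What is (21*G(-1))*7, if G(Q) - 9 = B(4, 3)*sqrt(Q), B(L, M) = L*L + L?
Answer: 1323 + 2940*I ≈ 1323.0 + 2940.0*I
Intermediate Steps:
B(L, M) = L + L**2 (B(L, M) = L**2 + L = L + L**2)
G(Q) = 9 + 20*sqrt(Q) (G(Q) = 9 + (4*(1 + 4))*sqrt(Q) = 9 + (4*5)*sqrt(Q) = 9 + 20*sqrt(Q))
(21*G(-1))*7 = (21*(9 + 20*sqrt(-1)))*7 = (21*(9 + 20*I))*7 = (189 + 420*I)*7 = 1323 + 2940*I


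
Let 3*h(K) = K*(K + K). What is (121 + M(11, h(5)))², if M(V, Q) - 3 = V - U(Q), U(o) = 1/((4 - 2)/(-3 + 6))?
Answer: 71289/4 ≈ 17822.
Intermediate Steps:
h(K) = 2*K²/3 (h(K) = (K*(K + K))/3 = (K*(2*K))/3 = (2*K²)/3 = 2*K²/3)
U(o) = 3/2 (U(o) = 1/(2/3) = 1/(2*(⅓)) = 1/(⅔) = 3/2)
M(V, Q) = 3/2 + V (M(V, Q) = 3 + (V - 1*3/2) = 3 + (V - 3/2) = 3 + (-3/2 + V) = 3/2 + V)
(121 + M(11, h(5)))² = (121 + (3/2 + 11))² = (121 + 25/2)² = (267/2)² = 71289/4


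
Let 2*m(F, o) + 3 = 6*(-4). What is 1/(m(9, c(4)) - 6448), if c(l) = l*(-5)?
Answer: -2/12923 ≈ -0.00015476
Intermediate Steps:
c(l) = -5*l
m(F, o) = -27/2 (m(F, o) = -3/2 + (6*(-4))/2 = -3/2 + (1/2)*(-24) = -3/2 - 12 = -27/2)
1/(m(9, c(4)) - 6448) = 1/(-27/2 - 6448) = 1/(-12923/2) = -2/12923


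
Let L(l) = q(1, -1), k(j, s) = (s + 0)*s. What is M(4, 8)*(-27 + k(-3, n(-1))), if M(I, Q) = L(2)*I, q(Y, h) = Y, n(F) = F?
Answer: -104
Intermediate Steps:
k(j, s) = s² (k(j, s) = s*s = s²)
L(l) = 1
M(I, Q) = I (M(I, Q) = 1*I = I)
M(4, 8)*(-27 + k(-3, n(-1))) = 4*(-27 + (-1)²) = 4*(-27 + 1) = 4*(-26) = -104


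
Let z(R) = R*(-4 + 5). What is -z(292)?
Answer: -292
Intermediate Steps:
z(R) = R (z(R) = R*1 = R)
-z(292) = -1*292 = -292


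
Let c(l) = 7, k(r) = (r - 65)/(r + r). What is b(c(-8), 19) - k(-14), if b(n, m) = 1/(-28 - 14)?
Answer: -239/84 ≈ -2.8452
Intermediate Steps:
k(r) = (-65 + r)/(2*r) (k(r) = (-65 + r)/((2*r)) = (-65 + r)*(1/(2*r)) = (-65 + r)/(2*r))
b(n, m) = -1/42 (b(n, m) = 1/(-42) = -1/42)
b(c(-8), 19) - k(-14) = -1/42 - (-65 - 14)/(2*(-14)) = -1/42 - (-1)*(-79)/(2*14) = -1/42 - 1*79/28 = -1/42 - 79/28 = -239/84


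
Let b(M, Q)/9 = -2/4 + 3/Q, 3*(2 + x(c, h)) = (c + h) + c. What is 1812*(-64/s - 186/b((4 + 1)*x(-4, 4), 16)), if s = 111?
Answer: 21975936/185 ≈ 1.1879e+5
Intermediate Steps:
x(c, h) = -2 + h/3 + 2*c/3 (x(c, h) = -2 + ((c + h) + c)/3 = -2 + (h + 2*c)/3 = -2 + (h/3 + 2*c/3) = -2 + h/3 + 2*c/3)
b(M, Q) = -9/2 + 27/Q (b(M, Q) = 9*(-2/4 + 3/Q) = 9*(-2*¼ + 3/Q) = 9*(-½ + 3/Q) = -9/2 + 27/Q)
1812*(-64/s - 186/b((4 + 1)*x(-4, 4), 16)) = 1812*(-64/111 - 186/(-9/2 + 27/16)) = 1812*(-64/111 - 186/(-45/16)) = 1812*(-64/111 - 186*(-16/45)) = 1812*(-64/111 + 992/15) = 1812*(12128/185) = 21975936/185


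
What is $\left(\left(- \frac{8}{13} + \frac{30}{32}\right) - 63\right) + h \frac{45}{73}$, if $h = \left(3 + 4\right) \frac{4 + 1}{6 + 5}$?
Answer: $- \frac{10141111}{167024} \approx -60.716$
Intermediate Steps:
$h = \frac{35}{11}$ ($h = 7 \cdot \frac{5}{11} = \frac{35}{11} \approx 3.1818$)
$\left(\left(- \frac{8}{13} + \frac{30}{32}\right) - 63\right) + h \frac{45}{73} = \left(\left(- \frac{8}{13} + \frac{30}{32}\right) - 63\right) + \frac{35 \cdot \frac{45}{73}}{11} = \left(\left(\left(-8\right) \frac{1}{13} + 30 \cdot \frac{1}{32}\right) - 63\right) + \frac{35 \cdot 45 \cdot \frac{1}{73}}{11} = \left(\left(- \frac{8}{13} + \frac{15}{16}\right) - 63\right) + \frac{35}{11} \cdot \frac{45}{73} = \left(\frac{67}{208} - 63\right) + \frac{1575}{803} = - \frac{13037}{208} + \frac{1575}{803} = - \frac{10141111}{167024}$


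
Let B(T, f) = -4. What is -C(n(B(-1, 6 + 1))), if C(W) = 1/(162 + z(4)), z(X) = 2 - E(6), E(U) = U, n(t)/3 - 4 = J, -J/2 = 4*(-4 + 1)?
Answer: -1/158 ≈ -0.0063291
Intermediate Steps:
J = 24 (J = -8*(-4 + 1) = -8*(-3) = -2*(-12) = 24)
n(t) = 84 (n(t) = 12 + 3*24 = 12 + 72 = 84)
z(X) = -4 (z(X) = 2 - 1*6 = 2 - 6 = -4)
C(W) = 1/158 (C(W) = 1/(162 - 4) = 1/158)
-C(n(B(-1, 6 + 1))) = -1*1/158 = -1/158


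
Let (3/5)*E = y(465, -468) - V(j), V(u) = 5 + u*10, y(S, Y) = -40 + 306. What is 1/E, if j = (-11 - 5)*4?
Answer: 3/4505 ≈ 0.00066593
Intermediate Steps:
y(S, Y) = 266
j = -64 (j = -16*4 = -64)
V(u) = 5 + 10*u
E = 4505/3 (E = 5*(266 - (5 + 10*(-64)))/3 = 5*(266 - (5 - 640))/3 = 5*(266 - 1*(-635))/3 = 5*(266 + 635)/3 = (5/3)*901 = 4505/3 ≈ 1501.7)
1/E = 1/(4505/3) = 3/4505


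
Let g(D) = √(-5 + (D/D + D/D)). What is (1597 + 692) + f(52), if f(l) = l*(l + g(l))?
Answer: 4993 + 52*I*√3 ≈ 4993.0 + 90.067*I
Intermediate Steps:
g(D) = I*√3 (g(D) = √(-5 + (1 + 1)) = √(-5 + 2) = √(-3) = I*√3)
f(l) = l*(l + I*√3)
(1597 + 692) + f(52) = (1597 + 692) + 52*(52 + I*√3) = 2289 + (2704 + 52*I*√3) = 4993 + 52*I*√3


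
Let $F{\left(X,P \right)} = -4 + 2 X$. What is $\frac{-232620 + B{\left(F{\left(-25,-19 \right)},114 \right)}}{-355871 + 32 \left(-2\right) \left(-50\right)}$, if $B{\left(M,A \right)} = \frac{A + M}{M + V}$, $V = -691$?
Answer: $\frac{11553464}{17515993} \approx 0.6596$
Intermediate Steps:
$B{\left(M,A \right)} = \frac{A + M}{-691 + M}$ ($B{\left(M,A \right)} = \frac{A + M}{M - 691} = \frac{A + M}{-691 + M}$)
$\frac{-232620 + B{\left(F{\left(-25,-19 \right)},114 \right)}}{-355871 + 32 \left(-2\right) \left(-50\right)} = \frac{-232620 + \frac{114 + \left(-4 + 2 \left(-25\right)\right)}{-691 + \left(-4 + 2 \left(-25\right)\right)}}{-355871 + 32 \left(-2\right) \left(-50\right)} = \frac{-232620 + \frac{114 - 54}{-691 - 54}}{-355871 - -3200} = \frac{-232620 + \frac{114 - 54}{-691 - 54}}{-355871 + 3200} = \frac{-232620 + \frac{1}{-745} \cdot 60}{-352671} = \left(-232620 - \frac{12}{149}\right) \left(- \frac{1}{352671}\right) = \left(- \frac{34660392}{149}\right) \left(- \frac{1}{352671}\right) = \frac{11553464}{17515993}$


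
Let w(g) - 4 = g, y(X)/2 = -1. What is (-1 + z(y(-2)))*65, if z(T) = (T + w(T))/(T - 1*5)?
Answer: -65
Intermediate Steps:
y(X) = -2 (y(X) = 2*(-1) = -2)
w(g) = 4 + g
z(T) = (4 + 2*T)/(-5 + T) (z(T) = (T + (4 + T))/(T - 1*5) = (4 + 2*T)/(T - 5) = (4 + 2*T)/(-5 + T))
(-1 + z(y(-2)))*65 = (-1 + 2*(2 - 2)/(-5 - 2))*65 = (-1 + 2*0/(-7))*65 = (-1 + 2*(-⅐)*0)*65 = (-1 + 0)*65 = -1*65 = -65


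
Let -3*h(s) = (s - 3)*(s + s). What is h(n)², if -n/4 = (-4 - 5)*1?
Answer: 627264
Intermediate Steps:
n = 36 (n = -4*(-4 - 5) = -(-36) = -4*(-9) = 36)
h(s) = -2*s*(-3 + s)/3 (h(s) = -(s - 3)*(s + s)/3 = -(-3 + s)*2*s/3 = -2*s*(-3 + s)/3)
h(n)² = ((⅔)*36*(3 - 1*36))² = ((⅔)*36*(3 - 36))² = ((⅔)*36*(-33))² = (-792)² = 627264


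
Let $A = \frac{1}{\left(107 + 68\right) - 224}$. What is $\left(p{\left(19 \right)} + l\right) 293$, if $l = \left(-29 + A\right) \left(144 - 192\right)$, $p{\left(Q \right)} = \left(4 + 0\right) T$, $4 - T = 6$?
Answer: $\frac{19884152}{49} \approx 4.058 \cdot 10^{5}$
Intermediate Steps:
$T = -2$ ($T = 4 - 6 = -2$)
$p{\left(Q \right)} = -8$ ($p{\left(Q \right)} = \left(4 + 0\right) \left(-2\right) = 4 \left(-2\right) = -8$)
$A = - \frac{1}{49}$ ($A = \frac{1}{175 - 224} = \frac{1}{-49} = - \frac{1}{49} \approx -0.020408$)
$l = \frac{68256}{49}$ ($l = \left(-29 - \frac{1}{49}\right) \left(144 - 192\right) = \left(- \frac{1422}{49}\right) \left(-48\right) = \frac{68256}{49} \approx 1393.0$)
$\left(p{\left(19 \right)} + l\right) 293 = \left(-8 + \frac{68256}{49}\right) 293 = \frac{67864}{49} \cdot 293 = \frac{19884152}{49}$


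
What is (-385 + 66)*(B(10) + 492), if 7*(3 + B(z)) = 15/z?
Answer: -2184831/14 ≈ -1.5606e+5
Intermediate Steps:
B(z) = -3 + 15/(7*z) (B(z) = -3 + (15/z)/7 = -3 + 15/(7*z))
(-385 + 66)*(B(10) + 492) = (-385 + 66)*((-3 + (15/7)/10) + 492) = -319*((-3 + (15/7)*(⅒)) + 492) = -319*((-3 + 3/14) + 492) = -319*(-39/14 + 492) = -319*6849/14 = -2184831/14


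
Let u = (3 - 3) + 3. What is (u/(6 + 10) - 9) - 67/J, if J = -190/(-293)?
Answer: -170443/1520 ≈ -112.13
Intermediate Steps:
u = 3 (u = 0 + 3 = 3)
J = 190/293 (J = -190*(-1/293) = 190/293 ≈ 0.64846)
(u/(6 + 10) - 9) - 67/J = (3/(6 + 10) - 9) - 67/190/293 = (3/16 - 9) - 67*293/190 = (3*(1/16) - 9) - 19631/190 = (3/16 - 9) - 19631/190 = -141/16 - 19631/190 = -170443/1520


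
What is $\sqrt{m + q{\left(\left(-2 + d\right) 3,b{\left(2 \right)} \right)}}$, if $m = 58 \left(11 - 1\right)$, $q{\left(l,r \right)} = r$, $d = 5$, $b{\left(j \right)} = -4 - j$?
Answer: $\sqrt{574} \approx 23.958$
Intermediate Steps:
$m = 580$ ($m = 58 \cdot 10 = 580$)
$\sqrt{m + q{\left(\left(-2 + d\right) 3,b{\left(2 \right)} \right)}} = \sqrt{580 - 6} = \sqrt{574}$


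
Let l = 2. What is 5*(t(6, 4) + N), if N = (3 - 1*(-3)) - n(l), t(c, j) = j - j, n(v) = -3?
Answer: 45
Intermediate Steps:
t(c, j) = 0
N = 9 (N = (3 - 1*(-3)) - 1*(-3) = (3 + 3) + 3 = 6 + 3 = 9)
5*(t(6, 4) + N) = 5*(0 + 9) = 5*9 = 45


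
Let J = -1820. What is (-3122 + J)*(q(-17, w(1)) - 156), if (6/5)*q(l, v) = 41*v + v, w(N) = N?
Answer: 597982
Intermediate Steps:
q(l, v) = 35*v (q(l, v) = 5*(41*v + v)/6 = 5*(42*v)/6 = 35*v)
(-3122 + J)*(q(-17, w(1)) - 156) = (-3122 - 1820)*(35*1 - 156) = -4942*(35 - 156) = -4942*(-121) = 597982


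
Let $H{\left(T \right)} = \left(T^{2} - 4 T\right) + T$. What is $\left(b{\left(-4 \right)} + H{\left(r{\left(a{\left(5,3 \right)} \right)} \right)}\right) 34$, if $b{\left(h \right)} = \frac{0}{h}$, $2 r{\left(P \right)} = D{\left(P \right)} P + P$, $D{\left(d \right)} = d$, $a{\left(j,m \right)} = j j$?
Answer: $3558100$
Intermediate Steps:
$a{\left(j,m \right)} = j^{2}$
$r{\left(P \right)} = \frac{P}{2} + \frac{P^{2}}{2}$ ($r{\left(P \right)} = \frac{P P + P}{2} = \frac{P^{2} + P}{2} = \frac{P + P^{2}}{2} = \frac{P}{2} + \frac{P^{2}}{2}$)
$H{\left(T \right)} = T^{2} - 3 T$
$b{\left(h \right)} = 0$
$\left(b{\left(-4 \right)} + H{\left(r{\left(a{\left(5,3 \right)} \right)} \right)}\right) 34 = \left(0 + \frac{5^{2} \left(1 + 5^{2}\right)}{2} \left(-3 + \frac{5^{2} \left(1 + 5^{2}\right)}{2}\right)\right) 34 = \left(0 + \frac{1}{2} \cdot 25 \left(1 + 25\right) \left(-3 + \frac{1}{2} \cdot 25 \left(1 + 25\right)\right)\right) 34 = \left(0 + \frac{1}{2} \cdot 25 \cdot 26 \left(-3 + \frac{1}{2} \cdot 25 \cdot 26\right)\right) 34 = \left(0 + 325 \left(-3 + 325\right)\right) 34 = \left(0 + 325 \cdot 322\right) 34 = \left(0 + 104650\right) 34 = 104650 \cdot 34 = 3558100$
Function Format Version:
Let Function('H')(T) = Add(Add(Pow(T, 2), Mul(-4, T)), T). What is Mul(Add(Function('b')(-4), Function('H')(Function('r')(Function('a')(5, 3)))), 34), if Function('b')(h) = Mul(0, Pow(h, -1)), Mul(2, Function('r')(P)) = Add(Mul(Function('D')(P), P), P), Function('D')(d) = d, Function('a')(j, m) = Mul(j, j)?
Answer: 3558100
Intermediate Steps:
Function('a')(j, m) = Pow(j, 2)
Function('r')(P) = Add(Mul(Rational(1, 2), P), Mul(Rational(1, 2), Pow(P, 2))) (Function('r')(P) = Mul(Rational(1, 2), Add(Mul(P, P), P)) = Mul(Rational(1, 2), Add(Pow(P, 2), P)) = Mul(Rational(1, 2), Add(P, Pow(P, 2))) = Add(Mul(Rational(1, 2), P), Mul(Rational(1, 2), Pow(P, 2))))
Function('H')(T) = Add(Pow(T, 2), Mul(-3, T))
Function('b')(h) = 0
Mul(Add(Function('b')(-4), Function('H')(Function('r')(Function('a')(5, 3)))), 34) = Mul(Add(0, Mul(Mul(Rational(1, 2), Pow(5, 2), Add(1, Pow(5, 2))), Add(-3, Mul(Rational(1, 2), Pow(5, 2), Add(1, Pow(5, 2)))))), 34) = Mul(Add(0, Mul(Mul(Rational(1, 2), 25, Add(1, 25)), Add(-3, Mul(Rational(1, 2), 25, Add(1, 25))))), 34) = Mul(Add(0, Mul(Mul(Rational(1, 2), 25, 26), Add(-3, Mul(Rational(1, 2), 25, 26)))), 34) = Mul(Add(0, Mul(325, Add(-3, 325))), 34) = Mul(Add(0, Mul(325, 322)), 34) = Mul(Add(0, 104650), 34) = Mul(104650, 34) = 3558100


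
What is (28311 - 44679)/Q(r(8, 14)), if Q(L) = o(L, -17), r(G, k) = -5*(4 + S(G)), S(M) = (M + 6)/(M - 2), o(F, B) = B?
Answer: 16368/17 ≈ 962.82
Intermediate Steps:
S(M) = (6 + M)/(-2 + M)
r(G, k) = -20 - 5*(6 + G)/(-2 + G) (r(G, k) = -5*(4 + (6 + G)/(-2 + G)) = -20 - 5*(6 + G)/(-2 + G))
Q(L) = -17
(28311 - 44679)/Q(r(8, 14)) = (28311 - 44679)/(-17) = -16368*(-1/17) = 16368/17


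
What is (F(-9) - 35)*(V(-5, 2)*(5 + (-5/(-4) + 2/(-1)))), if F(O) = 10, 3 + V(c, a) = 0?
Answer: 1275/4 ≈ 318.75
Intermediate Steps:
V(c, a) = -3 (V(c, a) = -3 + 0 = -3)
(F(-9) - 35)*(V(-5, 2)*(5 + (-5/(-4) + 2/(-1)))) = (10 - 35)*(-3*(5 + (-5/(-4) + 2/(-1)))) = -(-75)*(5 + (-5*(-¼) + 2*(-1))) = -(-75)*(5 + (5/4 - 2)) = -(-75)*(5 - ¾) = -(-75)*17/4 = -25*(-51/4) = 1275/4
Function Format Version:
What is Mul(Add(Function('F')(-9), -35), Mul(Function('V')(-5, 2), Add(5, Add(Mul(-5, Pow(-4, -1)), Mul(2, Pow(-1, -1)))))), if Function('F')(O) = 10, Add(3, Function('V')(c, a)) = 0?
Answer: Rational(1275, 4) ≈ 318.75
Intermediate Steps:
Function('V')(c, a) = -3 (Function('V')(c, a) = Add(-3, 0) = -3)
Mul(Add(Function('F')(-9), -35), Mul(Function('V')(-5, 2), Add(5, Add(Mul(-5, Pow(-4, -1)), Mul(2, Pow(-1, -1)))))) = Mul(Add(10, -35), Mul(-3, Add(5, Add(Mul(-5, Pow(-4, -1)), Mul(2, Pow(-1, -1)))))) = Mul(-25, Mul(-3, Add(5, Add(Mul(-5, Rational(-1, 4)), Mul(2, -1))))) = Mul(-25, Mul(-3, Add(5, Add(Rational(5, 4), -2)))) = Mul(-25, Mul(-3, Add(5, Rational(-3, 4)))) = Mul(-25, Mul(-3, Rational(17, 4))) = Mul(-25, Rational(-51, 4)) = Rational(1275, 4)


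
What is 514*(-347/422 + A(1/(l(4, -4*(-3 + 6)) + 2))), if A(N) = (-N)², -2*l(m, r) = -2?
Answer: -694157/1899 ≈ -365.54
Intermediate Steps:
l(m, r) = 1 (l(m, r) = -½*(-2) = 1)
A(N) = N²
514*(-347/422 + A(1/(l(4, -4*(-3 + 6)) + 2))) = 514*(-347/422 + (1/(1 + 2))²) = 514*(-347*1/422 + (1/3)²) = 514*(-347/422 + (⅓)²) = 514*(-347/422 + ⅑) = 514*(-2701/3798) = -694157/1899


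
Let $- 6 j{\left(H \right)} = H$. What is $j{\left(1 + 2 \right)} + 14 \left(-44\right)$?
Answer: $- \frac{1233}{2} \approx -616.5$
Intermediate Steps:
$j{\left(H \right)} = - \frac{H}{6}$
$j{\left(1 + 2 \right)} + 14 \left(-44\right) = - \frac{1 + 2}{6} + 14 \left(-44\right) = \left(- \frac{1}{6}\right) 3 - 616 = - \frac{1}{2} - 616 = - \frac{1233}{2}$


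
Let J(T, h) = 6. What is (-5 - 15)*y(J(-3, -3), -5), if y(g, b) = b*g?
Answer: 600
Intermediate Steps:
(-5 - 15)*y(J(-3, -3), -5) = (-5 - 15)*(-5*6) = -20*(-30) = 600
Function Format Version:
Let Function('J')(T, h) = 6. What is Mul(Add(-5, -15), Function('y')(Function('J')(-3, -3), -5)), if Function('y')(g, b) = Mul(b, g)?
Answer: 600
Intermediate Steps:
Mul(Add(-5, -15), Function('y')(Function('J')(-3, -3), -5)) = Mul(Add(-5, -15), Mul(-5, 6)) = Mul(-20, -30) = 600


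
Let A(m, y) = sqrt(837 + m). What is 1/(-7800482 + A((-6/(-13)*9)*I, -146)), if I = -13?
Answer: -7800482/60847519431541 - 3*sqrt(87)/60847519431541 ≈ -1.2820e-7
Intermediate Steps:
1/(-7800482 + A((-6/(-13)*9)*I, -146)) = 1/(-7800482 + sqrt(837 + (-6/(-13)*9)*(-13))) = 1/(-7800482 + sqrt(837 + (-6*(-1/13)*9)*(-13))) = 1/(-7800482 + sqrt(837 + ((6/13)*9)*(-13))) = 1/(-7800482 + sqrt(837 + (54/13)*(-13))) = 1/(-7800482 + sqrt(837 - 54)) = 1/(-7800482 + sqrt(783)) = 1/(-7800482 + 3*sqrt(87))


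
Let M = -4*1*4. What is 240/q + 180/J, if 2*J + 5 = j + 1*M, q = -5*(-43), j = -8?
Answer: -14088/1247 ≈ -11.298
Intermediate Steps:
q = 215
M = -16 (M = -4*4 = -16)
J = -29/2 (J = -5/2 + (-8 + 1*(-16))/2 = -5/2 + (-8 - 16)/2 = -5/2 + (1/2)*(-24) = -5/2 - 12 = -29/2 ≈ -14.500)
240/q + 180/J = 240/215 + 180/(-29/2) = 240*(1/215) + 180*(-2/29) = 48/43 - 360/29 = -14088/1247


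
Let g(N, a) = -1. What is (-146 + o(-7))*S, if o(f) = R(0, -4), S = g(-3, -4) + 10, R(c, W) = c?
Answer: -1314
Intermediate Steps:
S = 9 (S = -1 + 10 = 9)
o(f) = 0
(-146 + o(-7))*S = (-146 + 0)*9 = -146*9 = -1314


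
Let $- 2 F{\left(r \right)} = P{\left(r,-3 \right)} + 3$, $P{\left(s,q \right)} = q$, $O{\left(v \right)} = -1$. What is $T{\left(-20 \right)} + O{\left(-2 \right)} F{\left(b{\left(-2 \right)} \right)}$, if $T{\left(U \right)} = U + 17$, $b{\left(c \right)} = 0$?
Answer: $-3$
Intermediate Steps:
$F{\left(r \right)} = 0$ ($F{\left(r \right)} = - \frac{-3 + 3}{2} = \left(- \frac{1}{2}\right) 0 = 0$)
$T{\left(U \right)} = 17 + U$
$T{\left(-20 \right)} + O{\left(-2 \right)} F{\left(b{\left(-2 \right)} \right)} = \left(17 - 20\right) - 0 = -3 + 0 = -3$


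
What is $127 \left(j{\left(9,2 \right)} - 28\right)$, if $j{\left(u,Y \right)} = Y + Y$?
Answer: $-3048$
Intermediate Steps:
$j{\left(u,Y \right)} = 2 Y$
$127 \left(j{\left(9,2 \right)} - 28\right) = 127 \left(2 \cdot 2 - 28\right) = 127 \left(4 - 28\right) = 127 \left(-24\right) = -3048$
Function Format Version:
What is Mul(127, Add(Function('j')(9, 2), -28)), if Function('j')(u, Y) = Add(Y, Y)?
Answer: -3048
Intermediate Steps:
Function('j')(u, Y) = Mul(2, Y)
Mul(127, Add(Function('j')(9, 2), -28)) = Mul(127, Add(Mul(2, 2), -28)) = Mul(127, Add(4, -28)) = Mul(127, -24) = -3048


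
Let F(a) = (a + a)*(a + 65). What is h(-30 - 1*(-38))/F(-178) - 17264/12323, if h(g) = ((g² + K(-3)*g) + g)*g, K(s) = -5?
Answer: -172835376/123932411 ≈ -1.3946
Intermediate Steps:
F(a) = 2*a*(65 + a) (F(a) = (2*a)*(65 + a) = 2*a*(65 + a))
h(g) = g*(g² - 4*g) (h(g) = ((g² - 5*g) + g)*g = (g² - 4*g)*g = g*(g² - 4*g))
h(-30 - 1*(-38))/F(-178) - 17264/12323 = ((-30 - 1*(-38))²*(-4 + (-30 - 1*(-38))))/((2*(-178)*(65 - 178))) - 17264/12323 = ((-30 + 38)²*(-4 + (-30 + 38)))/((2*(-178)*(-113))) - 17264*1/12323 = (8²*(-4 + 8))/40228 - 17264/12323 = (64*4)*(1/40228) - 17264/12323 = 256*(1/40228) - 17264/12323 = 64/10057 - 17264/12323 = -172835376/123932411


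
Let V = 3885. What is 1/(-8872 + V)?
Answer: -1/4987 ≈ -0.00020052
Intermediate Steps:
1/(-8872 + V) = 1/(-8872 + 3885) = 1/(-4987) = -1/4987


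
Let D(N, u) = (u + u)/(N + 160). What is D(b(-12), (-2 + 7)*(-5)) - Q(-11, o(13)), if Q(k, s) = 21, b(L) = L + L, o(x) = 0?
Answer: -1453/68 ≈ -21.368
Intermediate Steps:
b(L) = 2*L
D(N, u) = 2*u/(160 + N) (D(N, u) = (2*u)/(160 + N) = 2*u/(160 + N))
D(b(-12), (-2 + 7)*(-5)) - Q(-11, o(13)) = 2*((-2 + 7)*(-5))/(160 + 2*(-12)) - 1*21 = 2*(5*(-5))/(160 - 24) - 21 = 2*(-25)/136 - 21 = 2*(-25)*(1/136) - 21 = -25/68 - 21 = -1453/68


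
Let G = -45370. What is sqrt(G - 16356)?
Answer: I*sqrt(61726) ≈ 248.45*I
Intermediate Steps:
sqrt(G - 16356) = sqrt(-45370 - 16356) = sqrt(-61726) = I*sqrt(61726)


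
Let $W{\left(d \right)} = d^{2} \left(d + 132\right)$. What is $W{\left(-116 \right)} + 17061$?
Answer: $232357$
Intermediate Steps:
$W{\left(d \right)} = d^{2} \left(132 + d\right)$
$W{\left(-116 \right)} + 17061 = \left(-116\right)^{2} \left(132 - 116\right) + 17061 = 13456 \cdot 16 + 17061 = 215296 + 17061 = 232357$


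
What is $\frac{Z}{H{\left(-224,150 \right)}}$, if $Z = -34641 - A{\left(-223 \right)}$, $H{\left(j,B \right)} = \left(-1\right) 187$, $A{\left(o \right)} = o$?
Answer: $\frac{34418}{187} \approx 184.05$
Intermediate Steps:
$H{\left(j,B \right)} = -187$
$Z = -34418$ ($Z = -34641 - -223 = -34641 + 223 = -34418$)
$\frac{Z}{H{\left(-224,150 \right)}} = - \frac{34418}{-187} = \left(-34418\right) \left(- \frac{1}{187}\right) = \frac{34418}{187}$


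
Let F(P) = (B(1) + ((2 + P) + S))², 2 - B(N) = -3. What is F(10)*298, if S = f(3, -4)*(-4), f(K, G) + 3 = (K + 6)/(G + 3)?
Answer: 1259050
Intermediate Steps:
f(K, G) = -3 + (6 + K)/(3 + G) (f(K, G) = -3 + (K + 6)/(G + 3) = -3 + (6 + K)/(3 + G))
S = 48 (S = ((-3 + 3 - 3*(-4))/(3 - 4))*(-4) = ((-3 + 3 + 12)/(-1))*(-4) = -1*12*(-4) = -12*(-4) = 48)
B(N) = 5 (B(N) = 2 - 1*(-3) = 2 + 3 = 5)
F(P) = (55 + P)² (F(P) = (5 + ((2 + P) + 48))² = (5 + (50 + P))² = (55 + P)²)
F(10)*298 = (55 + 10)²*298 = 65²*298 = 4225*298 = 1259050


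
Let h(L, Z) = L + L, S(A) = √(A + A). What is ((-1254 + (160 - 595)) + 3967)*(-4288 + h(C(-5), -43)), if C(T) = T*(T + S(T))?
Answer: -9654164 - 22780*I*√10 ≈ -9.6542e+6 - 72037.0*I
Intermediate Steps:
S(A) = √2*√A (S(A) = √(2*A) = √2*√A)
C(T) = T*(T + √2*√T)
h(L, Z) = 2*L
((-1254 + (160 - 595)) + 3967)*(-4288 + h(C(-5), -43)) = ((-1254 + (160 - 595)) + 3967)*(-4288 + 2*(-5*(-5 + √2*√(-5)))) = ((-1254 - 435) + 3967)*(-4288 + 2*(-5*(-5 + √2*(I*√5)))) = (-1689 + 3967)*(-4288 + 2*(-5*(-5 + I*√10))) = 2278*(-4288 + 2*(25 - 5*I*√10)) = 2278*(-4288 + (50 - 10*I*√10)) = 2278*(-4238 - 10*I*√10) = -9654164 - 22780*I*√10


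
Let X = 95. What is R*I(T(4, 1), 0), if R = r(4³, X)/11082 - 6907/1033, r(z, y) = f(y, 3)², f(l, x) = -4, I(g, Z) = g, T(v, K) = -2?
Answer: 76526846/5723853 ≈ 13.370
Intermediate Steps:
r(z, y) = 16 (r(z, y) = (-4)² = 16)
R = -38263423/5723853 (R = 16/11082 - 6907/1033 = 16*(1/11082) - 6907*1/1033 = 8/5541 - 6907/1033 = -38263423/5723853 ≈ -6.6849)
R*I(T(4, 1), 0) = -38263423/5723853*(-2) = 76526846/5723853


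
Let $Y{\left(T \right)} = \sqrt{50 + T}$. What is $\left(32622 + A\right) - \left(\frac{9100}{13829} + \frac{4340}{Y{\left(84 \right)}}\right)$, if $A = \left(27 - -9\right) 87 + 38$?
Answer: $\frac{494958468}{13829} - \frac{2170 \sqrt{134}}{67} \approx 35416.0$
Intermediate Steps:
$A = 3170$ ($A = \left(27 + 9\right) 87 + 38 = 36 \cdot 87 + 38 = 3132 + 38 = 3170$)
$\left(32622 + A\right) - \left(\frac{9100}{13829} + \frac{4340}{Y{\left(84 \right)}}\right) = \left(32622 + 3170\right) - \left(\frac{9100}{13829} + \frac{4340}{\sqrt{50 + 84}}\right) = 35792 - \left(\frac{9100}{13829} + \frac{4340}{\sqrt{134}}\right) = 35792 - \left(\frac{9100}{13829} + 4340 \frac{\sqrt{134}}{134}\right) = 35792 - \left(\frac{9100}{13829} + \frac{2170 \sqrt{134}}{67}\right) = \frac{494958468}{13829} - \frac{2170 \sqrt{134}}{67}$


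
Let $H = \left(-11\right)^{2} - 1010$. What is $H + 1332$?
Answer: $443$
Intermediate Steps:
$H = -889$ ($H = 121 - 1010 = -889$)
$H + 1332 = -889 + 1332 = 443$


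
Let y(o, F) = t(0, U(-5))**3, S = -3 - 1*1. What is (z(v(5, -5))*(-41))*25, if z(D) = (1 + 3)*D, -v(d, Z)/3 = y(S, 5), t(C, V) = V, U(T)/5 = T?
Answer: -192187500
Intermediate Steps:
U(T) = 5*T
S = -4 (S = -3 - 1 = -4)
y(o, F) = -15625 (y(o, F) = (5*(-5))**3 = (-25)**3 = -15625)
v(d, Z) = 46875 (v(d, Z) = -3*(-15625) = 46875)
z(D) = 4*D
(z(v(5, -5))*(-41))*25 = ((4*46875)*(-41))*25 = (187500*(-41))*25 = -7687500*25 = -192187500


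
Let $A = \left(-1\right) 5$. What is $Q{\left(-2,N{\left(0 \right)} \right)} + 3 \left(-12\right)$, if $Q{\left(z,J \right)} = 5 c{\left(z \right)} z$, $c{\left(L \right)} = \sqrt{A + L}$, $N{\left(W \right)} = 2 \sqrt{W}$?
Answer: $-36 - 10 i \sqrt{7} \approx -36.0 - 26.458 i$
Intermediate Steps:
$A = -5$
$c{\left(L \right)} = \sqrt{-5 + L}$
$Q{\left(z,J \right)} = 5 z \sqrt{-5 + z}$ ($Q{\left(z,J \right)} = 5 \sqrt{-5 + z} z = 5 z \sqrt{-5 + z}$)
$Q{\left(-2,N{\left(0 \right)} \right)} + 3 \left(-12\right) = 5 \left(-2\right) \sqrt{-5 - 2} + 3 \left(-12\right) = 5 \left(-2\right) \sqrt{-7} - 36 = 5 \left(-2\right) i \sqrt{7} - 36 = - 10 i \sqrt{7} - 36 = -36 - 10 i \sqrt{7}$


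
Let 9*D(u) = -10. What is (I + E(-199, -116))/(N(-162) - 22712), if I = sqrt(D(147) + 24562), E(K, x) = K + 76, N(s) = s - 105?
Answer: 123/22979 - 2*sqrt(55262)/68937 ≈ -0.0014674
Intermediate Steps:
N(s) = -105 + s
D(u) = -10/9 (D(u) = (1/9)*(-10) = -10/9)
E(K, x) = 76 + K
I = 2*sqrt(55262)/3 (I = sqrt(-10/9 + 24562) = sqrt(221048/9) = 2*sqrt(55262)/3 ≈ 156.72)
(I + E(-199, -116))/(N(-162) - 22712) = (2*sqrt(55262)/3 + (76 - 199))/((-105 - 162) - 22712) = (2*sqrt(55262)/3 - 123)/(-267 - 22712) = (-123 + 2*sqrt(55262)/3)/(-22979) = (-123 + 2*sqrt(55262)/3)*(-1/22979) = 123/22979 - 2*sqrt(55262)/68937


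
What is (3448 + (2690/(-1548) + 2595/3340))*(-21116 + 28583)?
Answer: 2217984714799/86172 ≈ 2.5739e+7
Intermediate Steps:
(3448 + (2690/(-1548) + 2595/3340))*(-21116 + 28583) = (3448 + (2690*(-1/1548) + 2595*(1/3340)))*7467 = (3448 + (-1345/774 + 519/668))*7467 = (3448 - 248377/258516)*7467 = (891114791/258516)*7467 = 2217984714799/86172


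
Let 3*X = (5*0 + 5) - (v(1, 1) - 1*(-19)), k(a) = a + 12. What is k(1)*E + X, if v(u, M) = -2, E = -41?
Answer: -537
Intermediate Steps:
k(a) = 12 + a
X = -4 (X = ((5*0 + 5) - (-2 - 1*(-19)))/3 = ((0 + 5) - (-2 + 19))/3 = (5 - 1*17)/3 = (5 - 17)/3 = (⅓)*(-12) = -4)
k(1)*E + X = (12 + 1)*(-41) - 4 = 13*(-41) - 4 = -533 - 4 = -537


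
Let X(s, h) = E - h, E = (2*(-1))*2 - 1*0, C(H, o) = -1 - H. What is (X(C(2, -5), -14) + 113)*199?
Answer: 24477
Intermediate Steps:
E = -4 (E = -2*2 + 0 = -4 + 0 = -4)
X(s, h) = -4 - h
(X(C(2, -5), -14) + 113)*199 = ((-4 - 1*(-14)) + 113)*199 = ((-4 + 14) + 113)*199 = (10 + 113)*199 = 123*199 = 24477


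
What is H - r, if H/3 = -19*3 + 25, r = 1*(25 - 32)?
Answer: -89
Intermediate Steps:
r = -7 (r = 1*(-7) = -7)
H = -96 (H = 3*(-19*3 + 25) = 3*(-57 + 25) = 3*(-32) = -96)
H - r = -96 - 1*(-7) = -96 + 7 = -89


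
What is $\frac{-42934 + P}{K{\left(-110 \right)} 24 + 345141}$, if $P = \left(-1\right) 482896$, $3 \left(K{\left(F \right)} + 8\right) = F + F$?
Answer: $- \frac{525830}{343189} \approx -1.5322$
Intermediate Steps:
$K{\left(F \right)} = -8 + \frac{2 F}{3}$ ($K{\left(F \right)} = -8 + \frac{F + F}{3} = -8 + \frac{2 F}{3}$)
$P = -482896$
$\frac{-42934 + P}{K{\left(-110 \right)} 24 + 345141} = \frac{-42934 - 482896}{\left(-8 + \frac{2}{3} \left(-110\right)\right) 24 + 345141} = - \frac{525830}{\left(-8 - \frac{220}{3}\right) 24 + 345141} = - \frac{525830}{\left(- \frac{244}{3}\right) 24 + 345141} = - \frac{525830}{-1952 + 345141} = - \frac{525830}{343189}$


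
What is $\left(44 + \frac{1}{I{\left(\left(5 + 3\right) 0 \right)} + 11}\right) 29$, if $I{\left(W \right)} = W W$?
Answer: $\frac{14065}{11} \approx 1278.6$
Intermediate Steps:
$I{\left(W \right)} = W^{2}$
$\left(44 + \frac{1}{I{\left(\left(5 + 3\right) 0 \right)} + 11}\right) 29 = \left(44 + \frac{1}{\left(\left(5 + 3\right) 0\right)^{2} + 11}\right) 29 = \left(44 + \frac{1}{\left(8 \cdot 0\right)^{2} + 11}\right) 29 = \left(44 + \frac{1}{0^{2} + 11}\right) 29 = \left(44 + \frac{1}{0 + 11}\right) 29 = \left(44 + \frac{1}{11}\right) 29 = \frac{485}{11} \cdot 29 = \frac{14065}{11}$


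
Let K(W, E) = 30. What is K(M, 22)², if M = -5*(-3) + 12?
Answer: 900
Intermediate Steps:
M = 27 (M = 15 + 12 = 27)
K(M, 22)² = 30² = 900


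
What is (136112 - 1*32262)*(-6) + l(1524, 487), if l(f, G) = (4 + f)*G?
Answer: 121036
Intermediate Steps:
l(f, G) = G*(4 + f)
(136112 - 1*32262)*(-6) + l(1524, 487) = (136112 - 1*32262)*(-6) + 487*(4 + 1524) = (136112 - 32262)*(-6) + 487*1528 = 103850*(-6) + 744136 = -623100 + 744136 = 121036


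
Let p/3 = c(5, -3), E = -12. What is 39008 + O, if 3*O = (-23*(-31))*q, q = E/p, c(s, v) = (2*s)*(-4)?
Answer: 1170953/30 ≈ 39032.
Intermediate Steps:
c(s, v) = -8*s
p = -120 (p = 3*(-8*5) = 3*(-40) = -120)
q = 1/10 (q = -12/(-120) = -12*(-1/120) = 1/10 ≈ 0.10000)
O = 713/30 (O = (-23*(-31)*(1/10))/3 = (713*(1/10))/3 = (1/3)*(713/10) = 713/30 ≈ 23.767)
39008 + O = 39008 + 713/30 = 1170953/30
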